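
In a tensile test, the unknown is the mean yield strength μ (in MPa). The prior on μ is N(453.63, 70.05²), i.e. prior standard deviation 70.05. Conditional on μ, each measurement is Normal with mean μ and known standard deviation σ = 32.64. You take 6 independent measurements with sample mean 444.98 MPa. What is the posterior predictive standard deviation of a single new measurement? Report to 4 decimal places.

For Normal data with known variance σ², a Normal(μ₀, σ₀²) prior on μ is conjugate. Posterior precision = 1/σ₀² + n/σ²; posterior mean is the precision-weighted average of μ₀ and x̄.
σ₀² = 70.05² = 4907.0025, σ² = 32.64² = 1065.3696; σ² + n·σ₀² = 1065.3696 + 6·4907.0025 = 30507.3846.
Posterior precision = 1/σ₀² + n/σ² = 1/4907.0025 + 6/1065.3696 = (σ² + n·σ₀²)/(σ₀²σ²) = 30507.3846/(4907.0025·1065.3696); posterior variance σₙ² = σ₀²σ²/(σ² + n·σ₀²) = 4907.0025·1065.3696/30507.3846 = 171.360848.
Predictive variance for one new observation = σₙ² + σ² = 4907.0025·1065.3696/30507.3846 + 1065.3696 = σ²·(σ₀² + 30507.3846)/30507.3846 = 1065.3696·35414.3871/30507.3846 = 1236.730448; SD = √(1065.3696·35414.3871/30507.3846) = 35.1672.

35.1672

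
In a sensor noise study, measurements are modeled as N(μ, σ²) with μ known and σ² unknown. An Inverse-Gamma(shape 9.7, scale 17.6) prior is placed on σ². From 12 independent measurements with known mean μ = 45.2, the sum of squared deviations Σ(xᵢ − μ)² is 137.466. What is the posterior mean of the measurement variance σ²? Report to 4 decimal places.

With known mean μ and an Inverse-Gamma(α, β) prior on σ², the Normal likelihood is conjugate: posterior is Inv-Gamma(α + n/2, β + Σ(xᵢ−μ)²/2).
Posterior: Inv-Gamma(9.7 + 12/2, 17.6 + 137.466/2) = Inv-Gamma(15.70, 86.3330).
E[σ²|data] = β/(α−1) = 86.3330/14.70 = 5.8730.

5.8730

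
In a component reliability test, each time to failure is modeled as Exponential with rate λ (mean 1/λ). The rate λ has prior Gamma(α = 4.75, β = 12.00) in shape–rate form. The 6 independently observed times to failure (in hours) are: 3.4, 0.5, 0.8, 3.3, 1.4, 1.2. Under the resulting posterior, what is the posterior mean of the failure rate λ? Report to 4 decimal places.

With a Gamma(shape α, rate β) prior on the exponential rate λ, the posterior after n observations with total T = Σxᵢ is Gamma(α+n, β+T).
Sum of observations T = 10.6 hours; n = 6.
Posterior: Gamma(4.75+6, 12.00+10.6) = Gamma(10.75, 22.60).
Posterior mean of λ = α/β = 10.75/22.60 = 0.4757.

0.4757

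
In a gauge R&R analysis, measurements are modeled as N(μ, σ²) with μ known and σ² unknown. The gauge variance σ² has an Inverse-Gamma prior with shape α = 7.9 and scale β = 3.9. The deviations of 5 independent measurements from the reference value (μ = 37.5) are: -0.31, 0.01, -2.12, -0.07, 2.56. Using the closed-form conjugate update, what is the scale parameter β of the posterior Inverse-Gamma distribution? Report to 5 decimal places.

9.47455

With known mean μ and an Inverse-Gamma(α, β) prior on σ², the Normal likelihood is conjugate: posterior is Inv-Gamma(α + n/2, β + Σ(xᵢ−μ)²/2).
Σ(xᵢ−μ)² = (-0.31)² + (0.01)² + (-2.12)² + (-0.07)² + (2.56)² = 11.1491.
Posterior: Inv-Gamma(7.9 + 5/2, 3.9 + 11.1491/2) = Inv-Gamma(10.40, 9.47455).
Posterior β = 9.47455.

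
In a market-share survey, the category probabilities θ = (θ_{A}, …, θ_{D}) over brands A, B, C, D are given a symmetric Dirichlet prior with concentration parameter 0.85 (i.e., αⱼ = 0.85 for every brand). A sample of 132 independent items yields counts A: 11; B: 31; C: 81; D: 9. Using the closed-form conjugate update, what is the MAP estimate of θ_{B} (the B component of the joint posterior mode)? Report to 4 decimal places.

0.2348

The Dirichlet prior is conjugate to the Multinomial likelihood: each posterior αⱼ = prior αⱼ + observed count nⱼ.
Posterior concentration: (11.85, 31.85, 81.85, 9.85), total = 135.40.
Joint mode component: (α_{B}−1)/(Σα−K) = 30.85/131.40 = 0.2348.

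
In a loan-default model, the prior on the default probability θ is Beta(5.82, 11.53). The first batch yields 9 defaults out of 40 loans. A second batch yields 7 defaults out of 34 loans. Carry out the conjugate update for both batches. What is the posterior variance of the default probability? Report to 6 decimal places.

0.001969

The Beta prior is conjugate to a Binomial/Bernoulli likelihood; the update adds successes to α and failures to β.
After batch 1: Beta(5.82+9, 11.53+31) = Beta(14.82, 42.53).
After batch 2: Beta(14.82+7, 42.53+27) = Beta(21.82, 69.53).
Var = αβ/((α+β)²(α+β+1)) = 21.82·69.53/(91.35²·92.35) = 0.001969.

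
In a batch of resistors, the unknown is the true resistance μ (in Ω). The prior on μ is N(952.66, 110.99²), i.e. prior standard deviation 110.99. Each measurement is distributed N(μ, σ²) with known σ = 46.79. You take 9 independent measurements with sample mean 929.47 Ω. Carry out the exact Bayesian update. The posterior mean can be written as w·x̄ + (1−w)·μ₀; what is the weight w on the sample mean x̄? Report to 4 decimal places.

For Normal data with known variance σ², a Normal(μ₀, σ₀²) prior on μ is conjugate. Posterior precision = 1/σ₀² + n/σ²; posterior mean is the precision-weighted average of μ₀ and x̄.
σ₀² = 110.99² = 12318.7801, σ² = 46.79² = 2189.3041. Prior precision 1/σ₀² = 1/12318.7801; data precision n/σ² = 9/2189.3041.
w = (n/σ²)/(1/σ₀² + n/σ²) = n·σ₀²/(σ² + n·σ₀²) = 9·12318.7801/(2189.3041 + 9·12318.7801) = 110869.0209/113058.325 = 0.9806.

0.9806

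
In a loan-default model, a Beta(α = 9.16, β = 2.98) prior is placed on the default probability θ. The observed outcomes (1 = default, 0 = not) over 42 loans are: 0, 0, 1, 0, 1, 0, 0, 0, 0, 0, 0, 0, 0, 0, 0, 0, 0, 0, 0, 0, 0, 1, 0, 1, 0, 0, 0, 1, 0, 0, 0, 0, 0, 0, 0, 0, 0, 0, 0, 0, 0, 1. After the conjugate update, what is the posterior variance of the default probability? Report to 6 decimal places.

0.003656

The Beta prior is conjugate to a Binomial/Bernoulli likelihood; the update adds successes to α and failures to β.
Posterior: Beta(α+k, β+n−k) = Beta(9.16+6, 2.98+36) = Beta(15.16, 38.98).
Var = αβ/((α+β)²(α+β+1)) = 15.16·38.98/(54.14²·55.14) = 0.003656.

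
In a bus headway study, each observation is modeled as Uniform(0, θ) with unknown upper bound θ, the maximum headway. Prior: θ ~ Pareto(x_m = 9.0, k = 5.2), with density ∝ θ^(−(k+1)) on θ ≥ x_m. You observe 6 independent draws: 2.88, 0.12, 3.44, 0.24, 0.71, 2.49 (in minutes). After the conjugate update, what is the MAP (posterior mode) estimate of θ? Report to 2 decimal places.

A Pareto(scale x_m, shape k) prior on the upper bound θ of Uniform(0, θ) is conjugate: posterior is Pareto(max(x_m, max xᵢ), k + n).
Sample maximum = 3.44; prior scale x_m = 9.0 → posterior scale = max = 9.00.
Posterior shape = 5.2 + 6 = 11.2.
The Pareto density is decreasing on [x_m, ∞), so the mode is x_m = 9.00.

9.00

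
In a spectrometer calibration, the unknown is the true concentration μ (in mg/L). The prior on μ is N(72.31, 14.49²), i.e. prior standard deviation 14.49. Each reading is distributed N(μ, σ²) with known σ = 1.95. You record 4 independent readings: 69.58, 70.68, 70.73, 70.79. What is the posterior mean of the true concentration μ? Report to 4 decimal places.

70.4534

For Normal data with known variance σ², a Normal(μ₀, σ₀²) prior on μ is conjugate. Posterior precision = 1/σ₀² + n/σ²; posterior mean is the precision-weighted average of μ₀ and x̄.
Σxᵢ = 69.58 + 70.68 + 70.73 + 70.79 = 281.78, so n·x̄ = 281.78.
σ₀² = 14.49² = 209.9601, σ² = 1.95² = 3.8025; σ² + n·σ₀² = 3.8025 + 4·209.9601 = 843.6429.
Posterior mean = (μ₀/σ₀² + n·x̄/σ²)/(1/σ₀² + n/σ²) = (σ²·μ₀ + σ₀²·n·x̄)/(σ² + n·σ₀²) = (3.8025·72.31 + 209.9601·281.78)/843.6429 = 59437.515753/843.6429 = 70.4534.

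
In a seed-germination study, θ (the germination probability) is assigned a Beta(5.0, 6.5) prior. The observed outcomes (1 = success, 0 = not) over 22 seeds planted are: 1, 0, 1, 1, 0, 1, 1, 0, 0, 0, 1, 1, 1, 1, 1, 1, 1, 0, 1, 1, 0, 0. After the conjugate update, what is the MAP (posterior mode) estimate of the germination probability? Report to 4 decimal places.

The Beta prior is conjugate to a Binomial/Bernoulli likelihood; the update adds successes to α and failures to β.
Posterior: Beta(α+k, β+n−k) = Beta(5.0+14, 6.5+8) = Beta(19.0, 14.5).
Mode of Beta(a,b) for a,b>1 is (a−1)/(a+b−2) = 18.0/31.5 = 0.5714.

0.5714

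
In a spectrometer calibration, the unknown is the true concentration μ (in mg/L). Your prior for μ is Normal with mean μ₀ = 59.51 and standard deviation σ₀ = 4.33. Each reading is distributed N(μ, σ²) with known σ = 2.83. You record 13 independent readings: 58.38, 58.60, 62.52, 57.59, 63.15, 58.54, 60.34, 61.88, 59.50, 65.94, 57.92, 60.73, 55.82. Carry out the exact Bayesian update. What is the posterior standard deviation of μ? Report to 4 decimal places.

0.7723

For Normal data with known variance σ², a Normal(μ₀, σ₀²) prior on μ is conjugate. Posterior precision = 1/σ₀² + n/σ²; posterior mean is the precision-weighted average of μ₀ and x̄.
σ₀² = 4.33² = 18.7489, σ² = 2.83² = 8.0089; σ² + n·σ₀² = 8.0089 + 13·18.7489 = 251.7446.
Posterior precision = 1/σ₀² + n/σ² = 1/18.7489 + 13/8.0089 = (σ² + n·σ₀²)/(σ₀²σ²) = 251.7446/(18.7489·8.0089); posterior variance σₙ² = σ₀²σ²/(σ² + n·σ₀²) = 18.7489·8.0089/251.7446 = 0.596470.
Posterior SD = √σₙ² = √(18.7489·8.0089/251.7446) = 0.7723.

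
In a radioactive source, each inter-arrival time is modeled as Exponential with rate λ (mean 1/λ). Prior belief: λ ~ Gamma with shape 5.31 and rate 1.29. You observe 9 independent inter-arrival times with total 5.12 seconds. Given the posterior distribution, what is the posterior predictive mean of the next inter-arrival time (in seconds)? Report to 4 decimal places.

0.4816

With a Gamma(shape α, rate β) prior on the exponential rate λ, the posterior after n observations with total T = Σxᵢ is Gamma(α+n, β+T).
Posterior: Gamma(5.31+9, 1.29+5.12) = Gamma(14.31, 6.41).
The predictive distribution for the next observation is Lomax; its mean is β/(α−1) = 6.41/13.31 = 0.4816.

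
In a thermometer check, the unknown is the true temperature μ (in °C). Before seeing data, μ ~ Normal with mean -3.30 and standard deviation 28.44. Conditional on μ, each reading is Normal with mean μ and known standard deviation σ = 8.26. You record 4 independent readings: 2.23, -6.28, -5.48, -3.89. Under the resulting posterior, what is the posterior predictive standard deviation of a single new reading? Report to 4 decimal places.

9.2159

For Normal data with known variance σ², a Normal(μ₀, σ₀²) prior on μ is conjugate. Posterior precision = 1/σ₀² + n/σ²; posterior mean is the precision-weighted average of μ₀ and x̄.
σ₀² = 28.44² = 808.8336, σ² = 8.26² = 68.2276; σ² + n·σ₀² = 68.2276 + 4·808.8336 = 3303.562.
Posterior precision = 1/σ₀² + n/σ² = 1/808.8336 + 4/68.2276 = (σ² + n·σ₀²)/(σ₀²σ²) = 3303.562/(808.8336·68.2276); posterior variance σₙ² = σ₀²σ²/(σ² + n·σ₀²) = 808.8336·68.2276/3303.562 = 16.704628.
Predictive variance for one new observation = σₙ² + σ² = 808.8336·68.2276/3303.562 + 68.2276 = σ²·(σ₀² + 3303.562)/3303.562 = 68.2276·4112.3956/3303.562 = 84.932228; SD = √(68.2276·4112.3956/3303.562) = 9.2159.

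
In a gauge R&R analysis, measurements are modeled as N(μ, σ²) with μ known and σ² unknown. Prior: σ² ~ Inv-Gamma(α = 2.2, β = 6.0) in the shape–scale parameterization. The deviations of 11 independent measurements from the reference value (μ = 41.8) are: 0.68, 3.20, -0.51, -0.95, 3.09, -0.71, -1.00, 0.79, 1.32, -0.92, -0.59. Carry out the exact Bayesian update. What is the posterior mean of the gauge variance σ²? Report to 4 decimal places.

With known mean μ and an Inverse-Gamma(α, β) prior on σ², the Normal likelihood is conjugate: posterior is Inv-Gamma(α + n/2, β + Σ(xᵢ−μ)²/2).
Σ(xᵢ−μ)² = (0.68)² + (3.20)² + (-0.51)² + (-0.95)² + (3.09)² + (-0.71)² + (-1.00)² + (0.79)² + (1.32)² + (-0.92)² + (-0.59)² = 26.4782.
Posterior: Inv-Gamma(2.2 + 11/2, 6.0 + 26.4782/2) = Inv-Gamma(7.70, 19.23910).
E[σ²|data] = β/(α−1) = 19.23910/6.70 = 2.8715.

2.8715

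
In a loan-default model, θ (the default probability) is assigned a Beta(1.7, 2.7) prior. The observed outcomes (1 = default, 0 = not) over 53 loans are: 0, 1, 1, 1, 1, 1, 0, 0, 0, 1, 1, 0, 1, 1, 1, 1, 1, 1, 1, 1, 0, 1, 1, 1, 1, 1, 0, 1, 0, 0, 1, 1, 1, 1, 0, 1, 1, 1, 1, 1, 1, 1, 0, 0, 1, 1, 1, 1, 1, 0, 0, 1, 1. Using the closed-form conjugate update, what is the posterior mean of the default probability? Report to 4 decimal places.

The Beta prior is conjugate to a Binomial/Bernoulli likelihood; the update adds successes to α and failures to β.
Posterior: Beta(α+k, β+n−k) = Beta(1.7+39, 2.7+14) = Beta(40.7, 16.7).
Posterior mean = α/(α+β) = 40.7/57.4 = 0.7091.

0.7091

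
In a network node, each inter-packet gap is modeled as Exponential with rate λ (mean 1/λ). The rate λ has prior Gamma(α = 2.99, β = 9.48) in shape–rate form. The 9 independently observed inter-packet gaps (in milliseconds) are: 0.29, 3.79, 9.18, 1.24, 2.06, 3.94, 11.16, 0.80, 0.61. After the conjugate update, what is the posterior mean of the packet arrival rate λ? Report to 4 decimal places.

0.2818

With a Gamma(shape α, rate β) prior on the exponential rate λ, the posterior after n observations with total T = Σxᵢ is Gamma(α+n, β+T).
Sum of observations T = 33.07 milliseconds; n = 9.
Posterior: Gamma(2.99+9, 9.48+33.07) = Gamma(11.99, 42.55).
Posterior mean of λ = α/β = 11.99/42.55 = 0.2818.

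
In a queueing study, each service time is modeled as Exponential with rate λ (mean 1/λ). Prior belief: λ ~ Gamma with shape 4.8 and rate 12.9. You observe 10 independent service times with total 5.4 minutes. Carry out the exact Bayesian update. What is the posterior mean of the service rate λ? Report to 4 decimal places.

With a Gamma(shape α, rate β) prior on the exponential rate λ, the posterior after n observations with total T = Σxᵢ is Gamma(α+n, β+T).
Posterior: Gamma(4.8+10, 12.9+5.4) = Gamma(14.8, 18.3).
Posterior mean of λ = α/β = 14.8/18.3 = 0.8087.

0.8087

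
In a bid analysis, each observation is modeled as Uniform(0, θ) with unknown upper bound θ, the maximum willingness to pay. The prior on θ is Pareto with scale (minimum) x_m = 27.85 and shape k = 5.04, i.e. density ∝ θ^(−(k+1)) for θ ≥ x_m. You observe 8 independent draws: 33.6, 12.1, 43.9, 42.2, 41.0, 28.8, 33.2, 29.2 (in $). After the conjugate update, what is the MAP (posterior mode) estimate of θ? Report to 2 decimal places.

43.90

A Pareto(scale x_m, shape k) prior on the upper bound θ of Uniform(0, θ) is conjugate: posterior is Pareto(max(x_m, max xᵢ), k + n).
Sample maximum = 43.9; prior scale x_m = 27.85 → posterior scale = max = 43.90.
Posterior shape = 5.04 + 8 = 13.04.
The Pareto density is decreasing on [x_m, ∞), so the mode is x_m = 43.90.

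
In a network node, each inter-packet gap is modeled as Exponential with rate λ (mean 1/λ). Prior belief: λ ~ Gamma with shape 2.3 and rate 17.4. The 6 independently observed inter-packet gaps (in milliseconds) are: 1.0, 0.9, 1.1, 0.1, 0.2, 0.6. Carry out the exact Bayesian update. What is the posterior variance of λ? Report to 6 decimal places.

0.018294

With a Gamma(shape α, rate β) prior on the exponential rate λ, the posterior after n observations with total T = Σxᵢ is Gamma(α+n, β+T).
Sum of observations T = 3.9 milliseconds; n = 6.
Posterior: Gamma(2.3+6, 17.4+3.9) = Gamma(8.3, 21.3).
Var = α/β² = 0.018294.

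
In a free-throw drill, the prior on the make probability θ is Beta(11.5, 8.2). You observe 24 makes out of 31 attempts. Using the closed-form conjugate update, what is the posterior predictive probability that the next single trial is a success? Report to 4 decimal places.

The Beta prior is conjugate to a Binomial/Bernoulli likelihood; the update adds successes to α and failures to β.
Posterior: Beta(α+k, β+n−k) = Beta(11.5+24, 8.2+7) = Beta(35.5, 15.2).
For a single future Bernoulli trial, P(success | data) = α/(α+β) = 0.7002.

0.7002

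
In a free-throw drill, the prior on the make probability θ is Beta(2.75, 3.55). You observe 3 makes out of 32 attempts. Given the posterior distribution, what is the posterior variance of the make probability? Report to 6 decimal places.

The Beta prior is conjugate to a Binomial/Bernoulli likelihood; the update adds successes to α and failures to β.
Posterior: Beta(α+k, β+n−k) = Beta(2.75+3, 3.55+29) = Beta(5.75, 32.55).
Var = αβ/((α+β)²(α+β+1)) = 5.75·32.55/(38.30²·39.30) = 0.003247.

0.003247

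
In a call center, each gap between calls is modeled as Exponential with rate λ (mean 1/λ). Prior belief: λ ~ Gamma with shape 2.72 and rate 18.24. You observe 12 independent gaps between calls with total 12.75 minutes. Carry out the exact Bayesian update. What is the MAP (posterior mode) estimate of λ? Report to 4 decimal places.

With a Gamma(shape α, rate β) prior on the exponential rate λ, the posterior after n observations with total T = Σxᵢ is Gamma(α+n, β+T).
Posterior: Gamma(2.72+12, 18.24+12.75) = Gamma(14.72, 30.99).
Mode = (α−1)/β = 0.4427.

0.4427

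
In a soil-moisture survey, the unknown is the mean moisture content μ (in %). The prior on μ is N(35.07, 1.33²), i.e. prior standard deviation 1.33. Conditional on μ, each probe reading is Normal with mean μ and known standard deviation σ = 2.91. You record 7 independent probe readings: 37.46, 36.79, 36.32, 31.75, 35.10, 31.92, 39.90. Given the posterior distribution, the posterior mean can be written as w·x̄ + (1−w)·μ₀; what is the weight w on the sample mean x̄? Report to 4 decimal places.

For Normal data with known variance σ², a Normal(μ₀, σ₀²) prior on μ is conjugate. Posterior precision = 1/σ₀² + n/σ²; posterior mean is the precision-weighted average of μ₀ and x̄.
σ₀² = 1.33² = 1.7689, σ² = 2.91² = 8.4681. Prior precision 1/σ₀² = 1/1.7689; data precision n/σ² = 7/8.4681.
w = (n/σ²)/(1/σ₀² + n/σ²) = n·σ₀²/(σ² + n·σ₀²) = 7·1.7689/(8.4681 + 7·1.7689) = 12.3823/20.8504 = 0.5939.

0.5939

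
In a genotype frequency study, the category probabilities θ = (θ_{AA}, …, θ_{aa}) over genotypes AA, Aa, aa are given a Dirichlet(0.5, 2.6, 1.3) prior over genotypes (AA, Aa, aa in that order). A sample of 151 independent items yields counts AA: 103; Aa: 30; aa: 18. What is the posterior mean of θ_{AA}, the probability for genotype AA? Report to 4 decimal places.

0.6660

The Dirichlet prior is conjugate to the Multinomial likelihood: each posterior αⱼ = prior αⱼ + observed count nⱼ.
Posterior concentration: (103.5, 32.6, 19.3), total = 155.4.
E[θ_{AA}|data] = α_{AA}/Σα = 103.5/155.4 = 0.6660.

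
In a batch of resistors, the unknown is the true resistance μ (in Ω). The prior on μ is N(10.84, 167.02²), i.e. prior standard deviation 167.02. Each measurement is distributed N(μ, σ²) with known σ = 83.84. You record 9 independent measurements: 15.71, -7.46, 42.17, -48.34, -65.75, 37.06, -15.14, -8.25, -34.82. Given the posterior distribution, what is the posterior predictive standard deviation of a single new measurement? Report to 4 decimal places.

88.2547

For Normal data with known variance σ², a Normal(μ₀, σ₀²) prior on μ is conjugate. Posterior precision = 1/σ₀² + n/σ²; posterior mean is the precision-weighted average of μ₀ and x̄.
σ₀² = 167.02² = 27895.6804, σ² = 83.84² = 7029.1456; σ² + n·σ₀² = 7029.1456 + 9·27895.6804 = 258090.2692.
Posterior precision = 1/σ₀² + n/σ² = 1/27895.6804 + 9/7029.1456 = (σ² + n·σ₀²)/(σ₀²σ²) = 258090.2692/(27895.6804·7029.1456); posterior variance σₙ² = σ₀²σ²/(σ² + n·σ₀²) = 27895.6804·7029.1456/258090.2692 = 759.745029.
Predictive variance for one new observation = σₙ² + σ² = 27895.6804·7029.1456/258090.2692 + 7029.1456 = σ²·(σ₀² + 258090.2692)/258090.2692 = 7029.1456·285985.9496/258090.2692 = 7788.890629; SD = √(7029.1456·285985.9496/258090.2692) = 88.2547.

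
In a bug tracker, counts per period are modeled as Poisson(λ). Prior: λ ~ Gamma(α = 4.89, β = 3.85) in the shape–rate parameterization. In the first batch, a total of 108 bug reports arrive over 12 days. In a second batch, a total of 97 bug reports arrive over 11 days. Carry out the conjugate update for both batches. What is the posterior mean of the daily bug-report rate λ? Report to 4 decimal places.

7.8171

With a Gamma(shape α, rate β) prior, the Poisson likelihood is conjugate: the posterior is Gamma(α + ΣXᵢ, β + n).
After batch 1: Gamma(α+S, β+n) = Gamma(4.89+108, 3.85+12) = Gamma(112.89, 15.85).
After batch 2: Gamma(α+S, β+n) = Gamma(112.89+97, 15.85+11) = Gamma(209.89, 26.85).
Posterior mean = α/β = 209.89/26.85 = 7.8171.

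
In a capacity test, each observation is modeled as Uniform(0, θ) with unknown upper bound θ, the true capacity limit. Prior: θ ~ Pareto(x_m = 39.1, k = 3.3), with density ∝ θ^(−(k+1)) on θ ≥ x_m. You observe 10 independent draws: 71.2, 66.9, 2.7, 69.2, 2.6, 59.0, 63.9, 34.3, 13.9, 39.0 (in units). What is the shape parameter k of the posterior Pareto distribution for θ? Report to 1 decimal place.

A Pareto(scale x_m, shape k) prior on the upper bound θ of Uniform(0, θ) is conjugate: posterior is Pareto(max(x_m, max xᵢ), k + n).
Sample maximum = 71.2; prior scale x_m = 39.1 → posterior scale = max = 71.2.
Posterior shape = 3.3 + 10 = 13.3.
Posterior shape k = 13.3.

13.3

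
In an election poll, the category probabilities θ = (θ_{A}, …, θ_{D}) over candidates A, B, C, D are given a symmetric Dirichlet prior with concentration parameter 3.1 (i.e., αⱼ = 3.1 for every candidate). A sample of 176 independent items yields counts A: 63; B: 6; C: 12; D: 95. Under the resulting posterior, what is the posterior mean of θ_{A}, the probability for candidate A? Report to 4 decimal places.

The Dirichlet prior is conjugate to the Multinomial likelihood: each posterior αⱼ = prior αⱼ + observed count nⱼ.
Posterior concentration: (66.1, 9.1, 15.1, 98.1), total = 188.4.
E[θ_{A}|data] = α_{A}/Σα = 66.1/188.4 = 0.3508.

0.3508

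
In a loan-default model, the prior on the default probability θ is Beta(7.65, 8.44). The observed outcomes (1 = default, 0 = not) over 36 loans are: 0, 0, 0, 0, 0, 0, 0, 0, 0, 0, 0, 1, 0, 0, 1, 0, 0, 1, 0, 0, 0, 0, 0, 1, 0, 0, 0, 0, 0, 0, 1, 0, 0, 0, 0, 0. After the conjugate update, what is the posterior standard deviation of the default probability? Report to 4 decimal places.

The Beta prior is conjugate to a Binomial/Bernoulli likelihood; the update adds successes to α and failures to β.
Posterior: Beta(α+k, β+n−k) = Beta(7.65+5, 8.44+31) = Beta(12.65, 39.44).
Var = αβ/((α+β)²(α+β+1)) = 12.65·39.44/(52.09²·53.09) = 0.00346343; SD = √0.00346343 = 0.0589.

0.0589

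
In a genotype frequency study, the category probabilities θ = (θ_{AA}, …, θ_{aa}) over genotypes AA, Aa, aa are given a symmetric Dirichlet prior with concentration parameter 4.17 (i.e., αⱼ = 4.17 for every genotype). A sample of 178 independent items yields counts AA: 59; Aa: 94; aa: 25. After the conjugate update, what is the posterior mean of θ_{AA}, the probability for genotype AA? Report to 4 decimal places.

The Dirichlet prior is conjugate to the Multinomial likelihood: each posterior αⱼ = prior αⱼ + observed count nⱼ.
Posterior concentration: (63.17, 98.17, 29.17), total = 190.51.
E[θ_{AA}|data] = α_{AA}/Σα = 63.17/190.51 = 0.3316.

0.3316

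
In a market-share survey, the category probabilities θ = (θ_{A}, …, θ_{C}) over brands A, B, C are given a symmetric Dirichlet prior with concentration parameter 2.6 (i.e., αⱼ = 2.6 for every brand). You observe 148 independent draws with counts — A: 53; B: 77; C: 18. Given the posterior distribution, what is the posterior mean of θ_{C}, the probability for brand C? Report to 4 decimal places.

The Dirichlet prior is conjugate to the Multinomial likelihood: each posterior αⱼ = prior αⱼ + observed count nⱼ.
Posterior concentration: (55.6, 79.6, 20.6), total = 155.8.
E[θ_{C}|data] = α_{C}/Σα = 20.6/155.8 = 0.1322.

0.1322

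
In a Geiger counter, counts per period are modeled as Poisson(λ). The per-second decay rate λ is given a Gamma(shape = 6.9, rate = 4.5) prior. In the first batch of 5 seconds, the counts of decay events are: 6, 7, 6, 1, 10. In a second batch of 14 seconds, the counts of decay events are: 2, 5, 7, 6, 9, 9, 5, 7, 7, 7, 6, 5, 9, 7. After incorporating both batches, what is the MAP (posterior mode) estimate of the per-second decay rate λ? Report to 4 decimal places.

With a Gamma(shape α, rate β) prior, the Poisson likelihood is conjugate: the posterior is Gamma(α + ΣXᵢ, β + n).
Batch 1: sum of counts S = 30 over n = 5 seconds.
After batch 1: Gamma(α+S, β+n) = Gamma(6.9+30, 4.5+5) = Gamma(36.9, 9.5).
Batch 2: sum of counts S = 91 over n = 14 seconds.
After batch 2: Gamma(α+S, β+n) = Gamma(36.9+91, 9.5+14) = Gamma(127.9, 23.5).
Mode of Gamma(α,β) for α≥1 is (α−1)/β = 126.9/23.5 = 5.4000.

5.4000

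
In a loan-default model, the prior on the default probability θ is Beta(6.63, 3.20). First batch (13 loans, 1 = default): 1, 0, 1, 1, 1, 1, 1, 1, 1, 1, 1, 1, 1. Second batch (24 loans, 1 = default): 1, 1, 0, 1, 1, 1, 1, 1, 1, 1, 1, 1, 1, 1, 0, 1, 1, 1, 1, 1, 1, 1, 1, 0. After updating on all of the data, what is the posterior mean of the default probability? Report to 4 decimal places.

The Beta prior is conjugate to a Binomial/Bernoulli likelihood; the update adds successes to α and failures to β.
After batch 1: Beta(6.63+12, 3.20+1) = Beta(18.63, 4.20).
After batch 2: Beta(18.63+21, 4.20+3) = Beta(39.63, 7.20).
Posterior mean = α/(α+β) = 39.63/46.83 = 0.8463.

0.8463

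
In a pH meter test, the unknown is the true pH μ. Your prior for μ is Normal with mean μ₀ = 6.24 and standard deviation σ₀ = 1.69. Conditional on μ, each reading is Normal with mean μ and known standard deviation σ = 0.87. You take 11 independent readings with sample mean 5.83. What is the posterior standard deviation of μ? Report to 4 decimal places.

0.2592

For Normal data with known variance σ², a Normal(μ₀, σ₀²) prior on μ is conjugate. Posterior precision = 1/σ₀² + n/σ²; posterior mean is the precision-weighted average of μ₀ and x̄.
σ₀² = 1.69² = 2.8561, σ² = 0.87² = 0.7569; σ² + n·σ₀² = 0.7569 + 11·2.8561 = 32.174.
Posterior precision = 1/σ₀² + n/σ² = 1/2.8561 + 11/0.7569 = (σ² + n·σ₀²)/(σ₀²σ²) = 32.174/(2.8561·0.7569); posterior variance σₙ² = σ₀²σ²/(σ² + n·σ₀²) = 2.8561·0.7569/32.174 = 0.067190.
Posterior SD = √σₙ² = √(2.8561·0.7569/32.174) = 0.2592.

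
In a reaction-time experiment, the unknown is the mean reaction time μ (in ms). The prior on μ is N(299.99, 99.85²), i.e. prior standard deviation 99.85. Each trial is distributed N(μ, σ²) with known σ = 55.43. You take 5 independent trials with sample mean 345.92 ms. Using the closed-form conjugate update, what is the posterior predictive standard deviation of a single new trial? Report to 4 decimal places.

60.4260

For Normal data with known variance σ², a Normal(μ₀, σ₀²) prior on μ is conjugate. Posterior precision = 1/σ₀² + n/σ²; posterior mean is the precision-weighted average of μ₀ and x̄.
σ₀² = 99.85² = 9970.0225, σ² = 55.43² = 3072.4849; σ² + n·σ₀² = 3072.4849 + 5·9970.0225 = 52922.5974.
Posterior precision = 1/σ₀² + n/σ² = 1/9970.0225 + 5/3072.4849 = (σ² + n·σ₀²)/(σ₀²σ²) = 52922.5974/(9970.0225·3072.4849); posterior variance σₙ² = σ₀²σ²/(σ² + n·σ₀²) = 9970.0225·3072.4849/52922.5974 = 578.821620.
Predictive variance for one new observation = σₙ² + σ² = 9970.0225·3072.4849/52922.5974 + 3072.4849 = σ²·(σ₀² + 52922.5974)/52922.5974 = 3072.4849·62892.6199/52922.5974 = 3651.306520; SD = √(3072.4849·62892.6199/52922.5974) = 60.4260.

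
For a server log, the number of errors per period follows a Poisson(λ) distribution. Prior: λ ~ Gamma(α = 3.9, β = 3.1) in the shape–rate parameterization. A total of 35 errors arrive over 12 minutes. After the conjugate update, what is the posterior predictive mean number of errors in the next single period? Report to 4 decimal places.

With a Gamma(shape α, rate β) prior, the Poisson likelihood is conjugate: the posterior is Gamma(α + ΣXᵢ, β + n).
Posterior: Gamma(α+S, β+n) = Gamma(3.9+35, 3.1+12) = Gamma(38.9, 15.1).
The predictive distribution for one future period is NegBinom with mean α/β = 2.5762.

2.5762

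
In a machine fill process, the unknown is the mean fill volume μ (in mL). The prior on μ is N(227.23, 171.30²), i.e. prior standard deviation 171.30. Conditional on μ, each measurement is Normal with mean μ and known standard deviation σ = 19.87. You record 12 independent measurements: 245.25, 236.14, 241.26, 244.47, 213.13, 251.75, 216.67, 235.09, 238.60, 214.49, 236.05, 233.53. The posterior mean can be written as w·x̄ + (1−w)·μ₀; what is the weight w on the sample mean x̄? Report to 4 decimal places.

0.9989

For Normal data with known variance σ², a Normal(μ₀, σ₀²) prior on μ is conjugate. Posterior precision = 1/σ₀² + n/σ²; posterior mean is the precision-weighted average of μ₀ and x̄.
σ₀² = 171.30² = 29343.69, σ² = 19.87² = 394.8169. Prior precision 1/σ₀² = 1/29343.69; data precision n/σ² = 12/394.8169.
w = (n/σ²)/(1/σ₀² + n/σ²) = n·σ₀²/(σ² + n·σ₀²) = 12·29343.69/(394.8169 + 12·29343.69) = 352124.28/352519.0969 = 0.9989.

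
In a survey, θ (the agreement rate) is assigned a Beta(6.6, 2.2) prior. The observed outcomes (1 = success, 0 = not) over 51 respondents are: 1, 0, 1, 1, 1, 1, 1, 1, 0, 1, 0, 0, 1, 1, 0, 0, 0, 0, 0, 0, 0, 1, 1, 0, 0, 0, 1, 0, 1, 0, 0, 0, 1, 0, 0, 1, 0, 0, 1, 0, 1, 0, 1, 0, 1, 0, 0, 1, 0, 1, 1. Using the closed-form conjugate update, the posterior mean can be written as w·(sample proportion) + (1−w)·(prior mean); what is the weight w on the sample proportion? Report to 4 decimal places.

0.8528

The Beta prior is conjugate to a Binomial/Bernoulli likelihood; the update adds successes to α and failures to β.
Posterior mean = (α₀+k)/(α₀+β₀+n) = [n/(α₀+β₀+n)]·(k/n) + [(α₀+β₀)/(α₀+β₀+n)]·α₀/(α₀+β₀), so only n and the prior enter the weight.
The weight on the data is w = n/(α₀+β₀+n) = 51/(6.6+2.2+51) = 51/59.8 = 0.8528.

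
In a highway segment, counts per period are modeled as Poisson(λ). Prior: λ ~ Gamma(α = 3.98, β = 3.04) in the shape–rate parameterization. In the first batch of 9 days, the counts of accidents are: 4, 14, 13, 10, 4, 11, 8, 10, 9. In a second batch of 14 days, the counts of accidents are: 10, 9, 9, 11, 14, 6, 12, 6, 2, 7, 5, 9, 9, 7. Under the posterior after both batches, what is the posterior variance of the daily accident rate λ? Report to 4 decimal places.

0.2993

With a Gamma(shape α, rate β) prior, the Poisson likelihood is conjugate: the posterior is Gamma(α + ΣXᵢ, β + n).
Batch 1: sum of counts S = 83 over n = 9 days.
After batch 1: Gamma(α+S, β+n) = Gamma(3.98+83, 3.04+9) = Gamma(86.98, 12.04).
Batch 2: sum of counts S = 116 over n = 14 days.
After batch 2: Gamma(α+S, β+n) = Gamma(86.98+116, 12.04+14) = Gamma(202.98, 26.04).
Var = α/β² = 202.98/26.04² = 0.2993.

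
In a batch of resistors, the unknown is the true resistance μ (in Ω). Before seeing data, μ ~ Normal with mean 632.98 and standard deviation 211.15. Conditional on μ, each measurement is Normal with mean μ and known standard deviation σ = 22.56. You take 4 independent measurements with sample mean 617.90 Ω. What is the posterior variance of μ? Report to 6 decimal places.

For Normal data with known variance σ², a Normal(μ₀, σ₀²) prior on μ is conjugate. Posterior precision = 1/σ₀² + n/σ²; posterior mean is the precision-weighted average of μ₀ and x̄.
σ₀² = 211.15² = 44584.3225, σ² = 22.56² = 508.9536; σ² + n·σ₀² = 508.9536 + 4·44584.3225 = 178846.2436.
Posterior precision = 1/σ₀² + n/σ² = 1/44584.3225 + 4/508.9536 = (σ² + n·σ₀²)/(σ₀²σ²) = 178846.2436/(44584.3225·508.9536); posterior variance σₙ² = σ₀²σ²/(σ² + n·σ₀²) = 44584.3225·508.9536/178846.2436 = 126.876310.

126.876310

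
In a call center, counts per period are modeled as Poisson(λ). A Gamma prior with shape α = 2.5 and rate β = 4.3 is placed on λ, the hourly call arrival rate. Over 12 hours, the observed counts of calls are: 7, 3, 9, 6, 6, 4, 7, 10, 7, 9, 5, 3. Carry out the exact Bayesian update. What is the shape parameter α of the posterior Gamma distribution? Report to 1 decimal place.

With a Gamma(shape α, rate β) prior, the Poisson likelihood is conjugate: the posterior is Gamma(α + ΣXᵢ, β + n).
Sum of counts S = 76 over n = 12 hours.
Posterior: Gamma(α+S, β+n) = Gamma(2.5+76, 4.3+12) = Gamma(78.5, 16.3).
Posterior α = 78.5.

78.5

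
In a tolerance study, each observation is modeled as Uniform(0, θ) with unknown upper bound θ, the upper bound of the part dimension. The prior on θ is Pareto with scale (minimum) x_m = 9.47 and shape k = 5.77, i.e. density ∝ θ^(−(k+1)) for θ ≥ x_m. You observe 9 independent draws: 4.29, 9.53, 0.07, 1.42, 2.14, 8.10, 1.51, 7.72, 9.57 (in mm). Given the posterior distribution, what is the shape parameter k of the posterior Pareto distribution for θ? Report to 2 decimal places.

14.77

A Pareto(scale x_m, shape k) prior on the upper bound θ of Uniform(0, θ) is conjugate: posterior is Pareto(max(x_m, max xᵢ), k + n).
Sample maximum = 9.57; prior scale x_m = 9.47 → posterior scale = max = 9.57.
Posterior shape = 5.77 + 9 = 14.77.
Posterior shape k = 14.77.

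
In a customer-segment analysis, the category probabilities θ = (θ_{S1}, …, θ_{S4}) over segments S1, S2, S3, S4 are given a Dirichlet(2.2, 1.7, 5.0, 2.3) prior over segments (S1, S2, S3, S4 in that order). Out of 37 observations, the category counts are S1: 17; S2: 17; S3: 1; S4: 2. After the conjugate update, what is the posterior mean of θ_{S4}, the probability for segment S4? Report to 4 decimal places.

The Dirichlet prior is conjugate to the Multinomial likelihood: each posterior αⱼ = prior αⱼ + observed count nⱼ.
Posterior concentration: (19.2, 18.7, 6.0, 4.3), total = 48.2.
E[θ_{S4}|data] = α_{S4}/Σα = 4.3/48.2 = 0.0892.

0.0892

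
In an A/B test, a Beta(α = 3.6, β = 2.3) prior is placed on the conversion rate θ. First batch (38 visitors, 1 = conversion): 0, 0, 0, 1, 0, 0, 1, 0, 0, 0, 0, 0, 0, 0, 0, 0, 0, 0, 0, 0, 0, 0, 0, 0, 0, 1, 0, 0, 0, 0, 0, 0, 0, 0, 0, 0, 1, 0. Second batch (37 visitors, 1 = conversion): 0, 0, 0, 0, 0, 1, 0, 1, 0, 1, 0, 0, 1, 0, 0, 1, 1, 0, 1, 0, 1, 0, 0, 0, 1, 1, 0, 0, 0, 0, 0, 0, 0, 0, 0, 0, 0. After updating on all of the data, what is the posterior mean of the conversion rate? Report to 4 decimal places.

The Beta prior is conjugate to a Binomial/Bernoulli likelihood; the update adds successes to α and failures to β.
After batch 1: Beta(3.6+4, 2.3+34) = Beta(7.6, 36.3).
After batch 2: Beta(7.6+10, 36.3+27) = Beta(17.6, 63.3).
Posterior mean = α/(α+β) = 17.6/80.9 = 0.2176.

0.2176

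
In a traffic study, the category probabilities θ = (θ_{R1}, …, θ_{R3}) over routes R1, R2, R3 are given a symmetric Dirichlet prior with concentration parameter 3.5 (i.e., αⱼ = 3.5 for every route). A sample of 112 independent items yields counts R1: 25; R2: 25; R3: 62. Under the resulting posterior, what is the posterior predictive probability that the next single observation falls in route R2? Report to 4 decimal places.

0.2327

The Dirichlet prior is conjugate to the Multinomial likelihood: each posterior αⱼ = prior αⱼ + observed count nⱼ.
Posterior concentration: (28.5, 28.5, 65.5), total = 122.5.
P(next = R2 | data) = α_{R2}/Σα = 0.2327.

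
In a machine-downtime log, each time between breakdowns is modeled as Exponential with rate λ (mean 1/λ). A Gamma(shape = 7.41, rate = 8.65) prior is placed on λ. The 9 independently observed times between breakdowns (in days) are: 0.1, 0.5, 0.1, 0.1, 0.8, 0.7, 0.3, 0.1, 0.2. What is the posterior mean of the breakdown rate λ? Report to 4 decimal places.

With a Gamma(shape α, rate β) prior on the exponential rate λ, the posterior after n observations with total T = Σxᵢ is Gamma(α+n, β+T).
Sum of observations T = 2.9 days; n = 9.
Posterior: Gamma(7.41+9, 8.65+2.9) = Gamma(16.41, 11.55).
Posterior mean of λ = α/β = 16.41/11.55 = 1.4208.

1.4208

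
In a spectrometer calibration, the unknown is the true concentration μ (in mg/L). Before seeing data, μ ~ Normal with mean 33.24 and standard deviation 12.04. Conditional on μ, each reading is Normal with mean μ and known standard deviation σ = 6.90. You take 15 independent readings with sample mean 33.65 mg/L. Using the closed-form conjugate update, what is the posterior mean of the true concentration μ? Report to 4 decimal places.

For Normal data with known variance σ², a Normal(μ₀, σ₀²) prior on μ is conjugate. Posterior precision = 1/σ₀² + n/σ²; posterior mean is the precision-weighted average of μ₀ and x̄.
n·x̄ = 15·33.65 = 504.75.
σ₀² = 12.04² = 144.9616, σ² = 6.90² = 47.61; σ² + n·σ₀² = 47.61 + 15·144.9616 = 2222.034.
Posterior mean = (μ₀/σ₀² + n·x̄/σ²)/(1/σ₀² + n/σ²) = (σ²·μ₀ + σ₀²·n·x̄)/(σ² + n·σ₀²) = (47.61·33.24 + 144.9616·504.75)/2222.034 = 74751.924/2222.034 = 33.6412.

33.6412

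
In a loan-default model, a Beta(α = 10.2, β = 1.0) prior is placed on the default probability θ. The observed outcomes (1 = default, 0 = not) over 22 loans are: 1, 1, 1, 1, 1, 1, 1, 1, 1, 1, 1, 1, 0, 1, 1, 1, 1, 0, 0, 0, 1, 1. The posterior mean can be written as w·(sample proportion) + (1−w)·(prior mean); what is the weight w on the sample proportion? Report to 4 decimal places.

The Beta prior is conjugate to a Binomial/Bernoulli likelihood; the update adds successes to α and failures to β.
Posterior mean = (α₀+k)/(α₀+β₀+n) = [n/(α₀+β₀+n)]·(k/n) + [(α₀+β₀)/(α₀+β₀+n)]·α₀/(α₀+β₀), so only n and the prior enter the weight.
The weight on the data is w = n/(α₀+β₀+n) = 22/(10.2+1.0+22) = 22/33.2 = 0.6627.

0.6627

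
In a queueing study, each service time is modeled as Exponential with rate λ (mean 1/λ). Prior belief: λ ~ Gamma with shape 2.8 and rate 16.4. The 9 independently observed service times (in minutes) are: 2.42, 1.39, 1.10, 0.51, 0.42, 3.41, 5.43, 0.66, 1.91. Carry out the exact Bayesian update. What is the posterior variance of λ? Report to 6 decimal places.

With a Gamma(shape α, rate β) prior on the exponential rate λ, the posterior after n observations with total T = Σxᵢ is Gamma(α+n, β+T).
Sum of observations T = 17.25 minutes; n = 9.
Posterior: Gamma(2.8+9, 16.4+17.25) = Gamma(11.8, 33.65).
Var = α/β² = 0.010421.

0.010421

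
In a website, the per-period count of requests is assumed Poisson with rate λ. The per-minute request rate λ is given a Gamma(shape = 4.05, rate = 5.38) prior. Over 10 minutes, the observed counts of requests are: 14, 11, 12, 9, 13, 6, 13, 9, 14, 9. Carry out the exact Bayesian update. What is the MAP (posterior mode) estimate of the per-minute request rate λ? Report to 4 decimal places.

With a Gamma(shape α, rate β) prior, the Poisson likelihood is conjugate: the posterior is Gamma(α + ΣXᵢ, β + n).
Sum of counts S = 110 over n = 10 minutes.
Posterior: Gamma(α+S, β+n) = Gamma(4.05+110, 5.38+10) = Gamma(114.05, 15.38).
Mode of Gamma(α,β) for α≥1 is (α−1)/β = 113.05/15.38 = 7.3505.

7.3505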